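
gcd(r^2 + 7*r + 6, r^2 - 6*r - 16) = 1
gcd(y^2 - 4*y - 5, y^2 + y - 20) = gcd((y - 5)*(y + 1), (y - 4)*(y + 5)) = 1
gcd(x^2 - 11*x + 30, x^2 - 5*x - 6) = x - 6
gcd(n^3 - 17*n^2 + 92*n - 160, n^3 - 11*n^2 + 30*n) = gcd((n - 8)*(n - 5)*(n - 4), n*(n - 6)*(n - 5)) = n - 5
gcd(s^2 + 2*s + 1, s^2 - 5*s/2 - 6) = 1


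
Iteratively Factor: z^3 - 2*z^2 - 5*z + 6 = (z + 2)*(z^2 - 4*z + 3) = (z - 3)*(z + 2)*(z - 1)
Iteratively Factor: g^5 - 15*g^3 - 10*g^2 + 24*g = (g - 4)*(g^4 + 4*g^3 + g^2 - 6*g) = (g - 4)*(g + 2)*(g^3 + 2*g^2 - 3*g) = (g - 4)*(g + 2)*(g + 3)*(g^2 - g) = (g - 4)*(g - 1)*(g + 2)*(g + 3)*(g)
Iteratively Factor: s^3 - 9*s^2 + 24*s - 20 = (s - 2)*(s^2 - 7*s + 10) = (s - 2)^2*(s - 5)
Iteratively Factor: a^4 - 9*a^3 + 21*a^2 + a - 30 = (a + 1)*(a^3 - 10*a^2 + 31*a - 30) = (a - 3)*(a + 1)*(a^2 - 7*a + 10) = (a - 5)*(a - 3)*(a + 1)*(a - 2)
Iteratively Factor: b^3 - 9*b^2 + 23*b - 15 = (b - 1)*(b^2 - 8*b + 15) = (b - 3)*(b - 1)*(b - 5)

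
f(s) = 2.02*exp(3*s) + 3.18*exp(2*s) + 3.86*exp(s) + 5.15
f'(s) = 6.06*exp(3*s) + 6.36*exp(2*s) + 3.86*exp(s)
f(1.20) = 126.95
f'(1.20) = 304.71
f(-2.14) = 5.65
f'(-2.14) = 0.55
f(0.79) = 50.70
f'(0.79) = 104.21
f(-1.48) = 6.22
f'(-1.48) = 1.28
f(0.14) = 16.87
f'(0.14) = 22.08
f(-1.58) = 6.10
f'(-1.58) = 1.12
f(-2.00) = 5.74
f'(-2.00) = 0.65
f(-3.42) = 5.28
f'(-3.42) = 0.13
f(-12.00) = 5.15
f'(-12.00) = 0.00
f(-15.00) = 5.15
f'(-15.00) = 0.00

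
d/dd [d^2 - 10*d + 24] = 2*d - 10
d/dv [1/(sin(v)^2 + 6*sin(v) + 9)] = -2*cos(v)/(sin(v) + 3)^3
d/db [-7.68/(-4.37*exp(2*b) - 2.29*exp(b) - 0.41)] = (-67.1232*exp(b) - 17.5872)*exp(b)/(4.37*exp(2*b) + 2.29*exp(b) + 0.41)^2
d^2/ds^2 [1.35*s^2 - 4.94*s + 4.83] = 2.70000000000000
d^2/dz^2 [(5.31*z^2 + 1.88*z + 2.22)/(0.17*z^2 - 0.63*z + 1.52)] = (2.22044604925031e-16*z^4 + 1.246066*z^3 - 7.847676*z^2 - 4.341324*z + 28.751964)/(0.004913*z^6 - 0.054621*z^5 + 0.334203*z^4 - 1.226799*z^3 + 2.988168*z^2 - 4.366656*z + 3.511808)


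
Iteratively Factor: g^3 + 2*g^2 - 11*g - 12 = (g + 4)*(g^2 - 2*g - 3) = (g - 3)*(g + 4)*(g + 1)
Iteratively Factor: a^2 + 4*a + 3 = (a + 1)*(a + 3)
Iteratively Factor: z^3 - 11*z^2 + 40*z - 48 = (z - 3)*(z^2 - 8*z + 16) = (z - 4)*(z - 3)*(z - 4)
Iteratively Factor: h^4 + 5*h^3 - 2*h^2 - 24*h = (h - 2)*(h^3 + 7*h^2 + 12*h) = (h - 2)*(h + 3)*(h^2 + 4*h) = h*(h - 2)*(h + 3)*(h + 4)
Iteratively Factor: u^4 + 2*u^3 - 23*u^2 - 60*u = (u)*(u^3 + 2*u^2 - 23*u - 60) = u*(u + 4)*(u^2 - 2*u - 15) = u*(u - 5)*(u + 4)*(u + 3)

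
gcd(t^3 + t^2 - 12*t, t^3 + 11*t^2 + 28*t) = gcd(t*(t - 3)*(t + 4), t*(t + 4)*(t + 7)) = t^2 + 4*t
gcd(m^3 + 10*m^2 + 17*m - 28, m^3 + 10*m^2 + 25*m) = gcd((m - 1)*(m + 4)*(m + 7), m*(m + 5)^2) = 1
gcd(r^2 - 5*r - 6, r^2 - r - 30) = r - 6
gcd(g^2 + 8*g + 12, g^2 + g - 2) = g + 2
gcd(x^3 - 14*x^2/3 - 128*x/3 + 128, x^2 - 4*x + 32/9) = x - 8/3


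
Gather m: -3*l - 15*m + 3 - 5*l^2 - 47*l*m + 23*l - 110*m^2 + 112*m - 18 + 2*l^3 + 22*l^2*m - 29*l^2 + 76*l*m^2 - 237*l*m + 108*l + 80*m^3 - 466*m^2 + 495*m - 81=2*l^3 - 34*l^2 + 128*l + 80*m^3 + m^2*(76*l - 576) + m*(22*l^2 - 284*l + 592) - 96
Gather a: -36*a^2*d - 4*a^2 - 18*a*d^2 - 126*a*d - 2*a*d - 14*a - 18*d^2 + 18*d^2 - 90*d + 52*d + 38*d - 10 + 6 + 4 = a^2*(-36*d - 4) + a*(-18*d^2 - 128*d - 14)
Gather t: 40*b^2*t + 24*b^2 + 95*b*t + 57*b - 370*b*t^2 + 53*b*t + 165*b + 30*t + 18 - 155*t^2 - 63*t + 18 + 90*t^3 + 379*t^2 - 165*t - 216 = 24*b^2 + 222*b + 90*t^3 + t^2*(224 - 370*b) + t*(40*b^2 + 148*b - 198) - 180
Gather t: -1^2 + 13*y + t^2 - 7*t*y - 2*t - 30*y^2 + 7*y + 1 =t^2 + t*(-7*y - 2) - 30*y^2 + 20*y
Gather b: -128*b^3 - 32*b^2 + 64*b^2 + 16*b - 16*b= -128*b^3 + 32*b^2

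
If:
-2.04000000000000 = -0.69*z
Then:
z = 2.96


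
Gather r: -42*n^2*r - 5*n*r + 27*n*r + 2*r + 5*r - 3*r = r*(-42*n^2 + 22*n + 4)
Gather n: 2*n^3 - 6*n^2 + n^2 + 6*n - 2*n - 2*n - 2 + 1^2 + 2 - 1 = 2*n^3 - 5*n^2 + 2*n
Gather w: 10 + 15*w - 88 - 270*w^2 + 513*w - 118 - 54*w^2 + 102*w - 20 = -324*w^2 + 630*w - 216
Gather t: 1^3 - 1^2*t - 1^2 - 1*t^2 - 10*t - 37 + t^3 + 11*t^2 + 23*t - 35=t^3 + 10*t^2 + 12*t - 72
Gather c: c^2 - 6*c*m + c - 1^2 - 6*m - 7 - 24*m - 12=c^2 + c*(1 - 6*m) - 30*m - 20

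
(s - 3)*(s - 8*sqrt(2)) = s^2 - 8*sqrt(2)*s - 3*s + 24*sqrt(2)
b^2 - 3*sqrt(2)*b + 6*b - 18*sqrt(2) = (b + 6)*(b - 3*sqrt(2))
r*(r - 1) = r^2 - r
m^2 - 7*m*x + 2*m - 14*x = (m + 2)*(m - 7*x)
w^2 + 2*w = w*(w + 2)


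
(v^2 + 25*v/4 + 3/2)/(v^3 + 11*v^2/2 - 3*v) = (4*v + 1)/(2*v*(2*v - 1))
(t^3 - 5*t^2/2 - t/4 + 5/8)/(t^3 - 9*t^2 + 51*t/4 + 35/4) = (t - 1/2)/(t - 7)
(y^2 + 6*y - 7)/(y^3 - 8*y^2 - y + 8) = (y + 7)/(y^2 - 7*y - 8)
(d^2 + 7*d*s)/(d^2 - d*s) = (d + 7*s)/(d - s)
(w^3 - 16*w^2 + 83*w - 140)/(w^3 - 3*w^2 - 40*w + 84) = (w^2 - 9*w + 20)/(w^2 + 4*w - 12)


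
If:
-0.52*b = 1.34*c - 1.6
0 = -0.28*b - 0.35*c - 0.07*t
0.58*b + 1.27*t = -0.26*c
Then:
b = -3.40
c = 2.51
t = 1.04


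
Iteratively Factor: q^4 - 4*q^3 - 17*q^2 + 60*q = (q - 3)*(q^3 - q^2 - 20*q) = q*(q - 3)*(q^2 - q - 20) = q*(q - 5)*(q - 3)*(q + 4)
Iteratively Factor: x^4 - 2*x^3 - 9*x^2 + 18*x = (x - 3)*(x^3 + x^2 - 6*x) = x*(x - 3)*(x^2 + x - 6) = x*(x - 3)*(x - 2)*(x + 3)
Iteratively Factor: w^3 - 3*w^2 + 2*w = (w - 2)*(w^2 - w) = w*(w - 2)*(w - 1)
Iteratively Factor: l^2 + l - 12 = (l - 3)*(l + 4)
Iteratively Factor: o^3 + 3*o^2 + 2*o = (o + 2)*(o^2 + o) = o*(o + 2)*(o + 1)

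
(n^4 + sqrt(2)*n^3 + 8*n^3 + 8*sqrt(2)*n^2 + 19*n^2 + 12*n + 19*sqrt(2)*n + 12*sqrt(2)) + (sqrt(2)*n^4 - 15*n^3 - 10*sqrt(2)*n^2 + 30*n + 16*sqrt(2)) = n^4 + sqrt(2)*n^4 - 7*n^3 + sqrt(2)*n^3 - 2*sqrt(2)*n^2 + 19*n^2 + 19*sqrt(2)*n + 42*n + 28*sqrt(2)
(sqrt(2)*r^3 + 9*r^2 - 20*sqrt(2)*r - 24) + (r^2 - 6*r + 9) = sqrt(2)*r^3 + 10*r^2 - 20*sqrt(2)*r - 6*r - 15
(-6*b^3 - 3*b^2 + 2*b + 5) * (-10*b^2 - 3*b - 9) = 60*b^5 + 48*b^4 + 43*b^3 - 29*b^2 - 33*b - 45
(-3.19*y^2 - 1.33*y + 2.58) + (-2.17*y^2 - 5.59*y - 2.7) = -5.36*y^2 - 6.92*y - 0.12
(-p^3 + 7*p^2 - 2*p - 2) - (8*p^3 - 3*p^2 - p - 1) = -9*p^3 + 10*p^2 - p - 1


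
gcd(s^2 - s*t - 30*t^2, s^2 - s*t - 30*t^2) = s^2 - s*t - 30*t^2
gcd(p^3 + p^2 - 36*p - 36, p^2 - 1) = p + 1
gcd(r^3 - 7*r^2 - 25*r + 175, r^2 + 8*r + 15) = r + 5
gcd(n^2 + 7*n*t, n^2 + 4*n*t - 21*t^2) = n + 7*t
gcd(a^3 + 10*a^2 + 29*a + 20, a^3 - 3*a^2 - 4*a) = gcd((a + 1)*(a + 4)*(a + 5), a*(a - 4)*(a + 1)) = a + 1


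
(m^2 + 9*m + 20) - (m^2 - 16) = 9*m + 36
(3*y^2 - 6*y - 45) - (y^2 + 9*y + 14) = 2*y^2 - 15*y - 59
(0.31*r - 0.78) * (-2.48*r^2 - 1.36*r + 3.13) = -0.7688*r^3 + 1.5128*r^2 + 2.0311*r - 2.4414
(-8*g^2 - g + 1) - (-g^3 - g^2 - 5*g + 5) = g^3 - 7*g^2 + 4*g - 4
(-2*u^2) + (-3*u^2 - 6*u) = -5*u^2 - 6*u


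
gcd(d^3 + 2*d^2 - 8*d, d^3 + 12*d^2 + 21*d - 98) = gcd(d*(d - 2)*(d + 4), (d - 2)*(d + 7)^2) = d - 2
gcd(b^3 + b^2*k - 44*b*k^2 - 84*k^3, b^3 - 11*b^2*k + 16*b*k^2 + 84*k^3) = b^2 - 5*b*k - 14*k^2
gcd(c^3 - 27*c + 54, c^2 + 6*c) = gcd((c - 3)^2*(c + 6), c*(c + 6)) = c + 6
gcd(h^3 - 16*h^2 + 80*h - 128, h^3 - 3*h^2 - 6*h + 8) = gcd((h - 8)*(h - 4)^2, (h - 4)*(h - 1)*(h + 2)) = h - 4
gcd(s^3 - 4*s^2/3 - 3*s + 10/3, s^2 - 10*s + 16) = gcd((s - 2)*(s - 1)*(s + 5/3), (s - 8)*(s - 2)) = s - 2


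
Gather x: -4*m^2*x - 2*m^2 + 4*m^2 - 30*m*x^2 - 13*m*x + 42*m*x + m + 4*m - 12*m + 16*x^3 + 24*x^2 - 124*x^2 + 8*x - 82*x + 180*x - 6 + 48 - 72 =2*m^2 - 7*m + 16*x^3 + x^2*(-30*m - 100) + x*(-4*m^2 + 29*m + 106) - 30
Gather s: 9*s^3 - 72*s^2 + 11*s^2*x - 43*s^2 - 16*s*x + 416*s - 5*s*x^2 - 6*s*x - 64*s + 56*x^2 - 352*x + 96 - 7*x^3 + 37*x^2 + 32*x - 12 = 9*s^3 + s^2*(11*x - 115) + s*(-5*x^2 - 22*x + 352) - 7*x^3 + 93*x^2 - 320*x + 84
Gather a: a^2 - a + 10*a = a^2 + 9*a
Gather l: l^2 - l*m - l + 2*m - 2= l^2 + l*(-m - 1) + 2*m - 2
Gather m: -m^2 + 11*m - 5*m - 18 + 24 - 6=-m^2 + 6*m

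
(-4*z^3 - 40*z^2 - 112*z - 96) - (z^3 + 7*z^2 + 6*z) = -5*z^3 - 47*z^2 - 118*z - 96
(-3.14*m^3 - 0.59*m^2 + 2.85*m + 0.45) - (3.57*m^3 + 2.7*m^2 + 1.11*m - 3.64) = -6.71*m^3 - 3.29*m^2 + 1.74*m + 4.09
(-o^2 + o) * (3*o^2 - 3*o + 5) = -3*o^4 + 6*o^3 - 8*o^2 + 5*o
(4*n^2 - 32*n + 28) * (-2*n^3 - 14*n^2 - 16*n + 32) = -8*n^5 + 8*n^4 + 328*n^3 + 248*n^2 - 1472*n + 896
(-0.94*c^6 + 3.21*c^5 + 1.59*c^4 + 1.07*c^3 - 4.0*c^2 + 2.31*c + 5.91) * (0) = 0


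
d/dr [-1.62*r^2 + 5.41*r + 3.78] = 5.41 - 3.24*r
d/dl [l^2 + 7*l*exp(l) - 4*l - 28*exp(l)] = 7*l*exp(l) + 2*l - 21*exp(l) - 4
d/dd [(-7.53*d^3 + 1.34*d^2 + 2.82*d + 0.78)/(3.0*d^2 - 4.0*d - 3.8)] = (-22.59*d^4 + 60.24*d^3 + 72.022*d^2 - 14.864*d - 7.596)/(9.0*d^4 - 24.0*d^3 - 6.8*d^2 + 30.4*d + 14.44)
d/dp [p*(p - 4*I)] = 2*p - 4*I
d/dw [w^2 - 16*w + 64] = 2*w - 16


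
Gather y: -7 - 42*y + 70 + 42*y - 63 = 0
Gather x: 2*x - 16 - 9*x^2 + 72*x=-9*x^2 + 74*x - 16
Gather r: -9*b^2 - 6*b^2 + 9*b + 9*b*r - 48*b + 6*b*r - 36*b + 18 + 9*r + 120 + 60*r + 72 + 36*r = -15*b^2 - 75*b + r*(15*b + 105) + 210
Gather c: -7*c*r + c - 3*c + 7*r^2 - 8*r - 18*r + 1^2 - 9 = c*(-7*r - 2) + 7*r^2 - 26*r - 8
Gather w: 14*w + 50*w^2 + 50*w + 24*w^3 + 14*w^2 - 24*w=24*w^3 + 64*w^2 + 40*w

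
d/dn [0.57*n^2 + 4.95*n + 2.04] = 1.14*n + 4.95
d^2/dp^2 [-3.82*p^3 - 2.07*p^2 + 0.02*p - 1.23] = -22.92*p - 4.14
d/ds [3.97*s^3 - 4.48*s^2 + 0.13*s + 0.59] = 11.91*s^2 - 8.96*s + 0.13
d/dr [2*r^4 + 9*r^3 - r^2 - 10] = r*(8*r^2 + 27*r - 2)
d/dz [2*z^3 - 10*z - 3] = 6*z^2 - 10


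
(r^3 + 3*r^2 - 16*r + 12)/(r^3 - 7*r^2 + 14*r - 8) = (r + 6)/(r - 4)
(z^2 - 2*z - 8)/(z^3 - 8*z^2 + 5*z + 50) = (z - 4)/(z^2 - 10*z + 25)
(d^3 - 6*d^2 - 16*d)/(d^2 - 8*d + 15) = d*(d^2 - 6*d - 16)/(d^2 - 8*d + 15)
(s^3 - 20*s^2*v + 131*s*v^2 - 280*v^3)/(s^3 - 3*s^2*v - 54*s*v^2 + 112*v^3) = (s^2 - 12*s*v + 35*v^2)/(s^2 + 5*s*v - 14*v^2)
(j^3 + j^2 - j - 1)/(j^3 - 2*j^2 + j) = (j^2 + 2*j + 1)/(j*(j - 1))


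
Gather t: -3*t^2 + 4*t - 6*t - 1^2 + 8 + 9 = -3*t^2 - 2*t + 16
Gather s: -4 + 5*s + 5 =5*s + 1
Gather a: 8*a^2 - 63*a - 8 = 8*a^2 - 63*a - 8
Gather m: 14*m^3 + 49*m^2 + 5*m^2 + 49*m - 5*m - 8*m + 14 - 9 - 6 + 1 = 14*m^3 + 54*m^2 + 36*m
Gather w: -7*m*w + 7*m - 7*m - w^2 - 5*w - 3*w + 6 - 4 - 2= -w^2 + w*(-7*m - 8)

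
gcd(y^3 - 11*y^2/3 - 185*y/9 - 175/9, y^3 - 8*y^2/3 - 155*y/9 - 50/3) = y^2 + 10*y/3 + 25/9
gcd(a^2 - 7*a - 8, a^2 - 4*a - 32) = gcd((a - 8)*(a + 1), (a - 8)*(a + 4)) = a - 8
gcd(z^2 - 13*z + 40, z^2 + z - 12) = 1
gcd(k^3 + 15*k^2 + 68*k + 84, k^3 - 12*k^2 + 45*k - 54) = 1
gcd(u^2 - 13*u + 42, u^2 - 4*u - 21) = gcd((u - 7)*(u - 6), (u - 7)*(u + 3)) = u - 7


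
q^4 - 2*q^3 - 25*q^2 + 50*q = q*(q - 5)*(q - 2)*(q + 5)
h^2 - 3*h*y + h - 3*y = (h + 1)*(h - 3*y)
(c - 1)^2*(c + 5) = c^3 + 3*c^2 - 9*c + 5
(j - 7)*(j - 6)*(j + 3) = j^3 - 10*j^2 + 3*j + 126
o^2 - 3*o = o*(o - 3)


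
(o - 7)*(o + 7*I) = o^2 - 7*o + 7*I*o - 49*I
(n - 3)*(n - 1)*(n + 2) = n^3 - 2*n^2 - 5*n + 6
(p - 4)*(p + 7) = p^2 + 3*p - 28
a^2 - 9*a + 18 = (a - 6)*(a - 3)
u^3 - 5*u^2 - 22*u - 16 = (u - 8)*(u + 1)*(u + 2)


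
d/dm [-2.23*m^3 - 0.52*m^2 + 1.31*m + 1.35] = -6.69*m^2 - 1.04*m + 1.31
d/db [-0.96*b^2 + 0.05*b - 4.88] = 0.05 - 1.92*b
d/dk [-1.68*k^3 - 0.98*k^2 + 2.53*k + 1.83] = -5.04*k^2 - 1.96*k + 2.53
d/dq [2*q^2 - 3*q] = 4*q - 3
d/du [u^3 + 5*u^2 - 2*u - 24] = 3*u^2 + 10*u - 2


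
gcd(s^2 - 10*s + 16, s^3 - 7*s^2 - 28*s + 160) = s - 8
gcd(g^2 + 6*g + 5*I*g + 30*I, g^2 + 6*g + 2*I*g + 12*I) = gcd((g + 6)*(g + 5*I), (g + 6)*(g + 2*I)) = g + 6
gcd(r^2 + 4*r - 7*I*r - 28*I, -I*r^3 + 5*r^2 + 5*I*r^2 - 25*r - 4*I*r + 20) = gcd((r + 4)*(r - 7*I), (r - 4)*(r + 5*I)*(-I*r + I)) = 1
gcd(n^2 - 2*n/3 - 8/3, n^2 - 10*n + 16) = n - 2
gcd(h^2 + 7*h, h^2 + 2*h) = h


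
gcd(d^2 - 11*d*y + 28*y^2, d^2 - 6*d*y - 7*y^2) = -d + 7*y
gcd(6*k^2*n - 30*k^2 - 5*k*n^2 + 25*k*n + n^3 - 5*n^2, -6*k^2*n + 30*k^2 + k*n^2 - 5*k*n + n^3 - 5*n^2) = 2*k*n - 10*k - n^2 + 5*n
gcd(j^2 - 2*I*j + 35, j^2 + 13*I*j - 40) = j + 5*I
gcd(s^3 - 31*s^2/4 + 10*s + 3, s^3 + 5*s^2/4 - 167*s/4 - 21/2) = s^2 - 23*s/4 - 3/2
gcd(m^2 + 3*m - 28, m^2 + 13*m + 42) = m + 7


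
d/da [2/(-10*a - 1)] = 20/(10*a + 1)^2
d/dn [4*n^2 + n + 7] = 8*n + 1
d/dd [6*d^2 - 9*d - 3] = 12*d - 9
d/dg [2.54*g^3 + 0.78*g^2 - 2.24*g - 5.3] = 7.62*g^2 + 1.56*g - 2.24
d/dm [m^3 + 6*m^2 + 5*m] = 3*m^2 + 12*m + 5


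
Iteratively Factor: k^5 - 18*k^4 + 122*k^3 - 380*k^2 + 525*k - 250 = (k - 1)*(k^4 - 17*k^3 + 105*k^2 - 275*k + 250) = (k - 2)*(k - 1)*(k^3 - 15*k^2 + 75*k - 125) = (k - 5)*(k - 2)*(k - 1)*(k^2 - 10*k + 25) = (k - 5)^2*(k - 2)*(k - 1)*(k - 5)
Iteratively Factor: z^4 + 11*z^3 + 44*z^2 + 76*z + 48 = (z + 3)*(z^3 + 8*z^2 + 20*z + 16) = (z + 3)*(z + 4)*(z^2 + 4*z + 4) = (z + 2)*(z + 3)*(z + 4)*(z + 2)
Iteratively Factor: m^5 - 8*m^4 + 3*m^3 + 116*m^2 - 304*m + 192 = (m - 1)*(m^4 - 7*m^3 - 4*m^2 + 112*m - 192) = (m - 4)*(m - 1)*(m^3 - 3*m^2 - 16*m + 48) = (m - 4)*(m - 3)*(m - 1)*(m^2 - 16) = (m - 4)^2*(m - 3)*(m - 1)*(m + 4)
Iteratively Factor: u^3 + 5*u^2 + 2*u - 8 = (u + 2)*(u^2 + 3*u - 4) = (u - 1)*(u + 2)*(u + 4)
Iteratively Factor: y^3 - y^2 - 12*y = (y - 4)*(y^2 + 3*y) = y*(y - 4)*(y + 3)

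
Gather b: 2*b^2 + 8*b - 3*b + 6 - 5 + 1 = 2*b^2 + 5*b + 2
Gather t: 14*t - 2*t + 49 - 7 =12*t + 42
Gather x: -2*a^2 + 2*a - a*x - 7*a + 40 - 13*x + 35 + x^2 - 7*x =-2*a^2 - 5*a + x^2 + x*(-a - 20) + 75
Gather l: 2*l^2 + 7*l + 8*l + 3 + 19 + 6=2*l^2 + 15*l + 28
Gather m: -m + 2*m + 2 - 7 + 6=m + 1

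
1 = 1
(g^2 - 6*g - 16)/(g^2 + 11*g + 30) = (g^2 - 6*g - 16)/(g^2 + 11*g + 30)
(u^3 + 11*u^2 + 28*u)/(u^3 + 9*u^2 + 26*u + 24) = u*(u + 7)/(u^2 + 5*u + 6)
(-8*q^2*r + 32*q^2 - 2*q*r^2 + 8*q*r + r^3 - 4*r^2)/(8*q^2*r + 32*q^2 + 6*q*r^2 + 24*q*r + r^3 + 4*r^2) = (-4*q*r + 16*q + r^2 - 4*r)/(4*q*r + 16*q + r^2 + 4*r)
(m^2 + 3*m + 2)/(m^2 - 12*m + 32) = (m^2 + 3*m + 2)/(m^2 - 12*m + 32)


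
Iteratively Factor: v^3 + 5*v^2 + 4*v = (v + 1)*(v^2 + 4*v) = (v + 1)*(v + 4)*(v)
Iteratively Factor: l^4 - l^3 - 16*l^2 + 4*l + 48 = (l + 3)*(l^3 - 4*l^2 - 4*l + 16) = (l - 2)*(l + 3)*(l^2 - 2*l - 8) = (l - 2)*(l + 2)*(l + 3)*(l - 4)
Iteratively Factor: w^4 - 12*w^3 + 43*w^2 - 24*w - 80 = (w - 4)*(w^3 - 8*w^2 + 11*w + 20) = (w - 5)*(w - 4)*(w^2 - 3*w - 4) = (w - 5)*(w - 4)^2*(w + 1)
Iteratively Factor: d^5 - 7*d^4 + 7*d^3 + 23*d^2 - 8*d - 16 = (d - 1)*(d^4 - 6*d^3 + d^2 + 24*d + 16) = (d - 4)*(d - 1)*(d^3 - 2*d^2 - 7*d - 4) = (d - 4)*(d - 1)*(d + 1)*(d^2 - 3*d - 4) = (d - 4)*(d - 1)*(d + 1)^2*(d - 4)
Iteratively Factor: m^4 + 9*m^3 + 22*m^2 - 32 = (m + 4)*(m^3 + 5*m^2 + 2*m - 8) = (m + 4)^2*(m^2 + m - 2) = (m - 1)*(m + 4)^2*(m + 2)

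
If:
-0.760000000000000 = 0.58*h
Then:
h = -1.31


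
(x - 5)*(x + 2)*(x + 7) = x^3 + 4*x^2 - 31*x - 70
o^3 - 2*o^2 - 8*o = o*(o - 4)*(o + 2)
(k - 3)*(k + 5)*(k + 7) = k^3 + 9*k^2 - k - 105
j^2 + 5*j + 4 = (j + 1)*(j + 4)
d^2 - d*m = d*(d - m)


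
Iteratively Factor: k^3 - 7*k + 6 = (k - 1)*(k^2 + k - 6) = (k - 2)*(k - 1)*(k + 3)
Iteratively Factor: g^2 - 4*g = (g - 4)*(g)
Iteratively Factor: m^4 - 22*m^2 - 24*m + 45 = (m + 3)*(m^3 - 3*m^2 - 13*m + 15) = (m - 5)*(m + 3)*(m^2 + 2*m - 3) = (m - 5)*(m + 3)^2*(m - 1)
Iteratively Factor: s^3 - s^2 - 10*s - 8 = (s + 1)*(s^2 - 2*s - 8) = (s - 4)*(s + 1)*(s + 2)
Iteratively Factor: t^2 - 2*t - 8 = (t - 4)*(t + 2)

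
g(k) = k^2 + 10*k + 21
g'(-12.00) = -14.00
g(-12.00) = 45.00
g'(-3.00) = 4.00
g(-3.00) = 0.00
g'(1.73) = 13.46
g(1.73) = 41.29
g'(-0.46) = 9.08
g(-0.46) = 16.61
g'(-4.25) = 1.50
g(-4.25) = -3.44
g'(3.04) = 16.08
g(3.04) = 60.64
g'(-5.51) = -1.02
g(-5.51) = -3.74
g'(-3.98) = 2.04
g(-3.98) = -2.96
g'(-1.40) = 7.20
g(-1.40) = 8.96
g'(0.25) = 10.50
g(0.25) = 23.56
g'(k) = 2*k + 10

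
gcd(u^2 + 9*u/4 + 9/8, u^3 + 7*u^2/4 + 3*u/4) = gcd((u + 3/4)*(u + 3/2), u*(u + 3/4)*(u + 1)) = u + 3/4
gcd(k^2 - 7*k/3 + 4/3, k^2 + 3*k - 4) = k - 1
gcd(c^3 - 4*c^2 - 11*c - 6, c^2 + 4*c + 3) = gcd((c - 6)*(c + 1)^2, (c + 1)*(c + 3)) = c + 1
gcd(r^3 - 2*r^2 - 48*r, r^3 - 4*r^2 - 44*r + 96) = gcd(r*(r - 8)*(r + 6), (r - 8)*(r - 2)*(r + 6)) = r^2 - 2*r - 48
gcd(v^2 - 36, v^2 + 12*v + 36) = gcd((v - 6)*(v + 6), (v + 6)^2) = v + 6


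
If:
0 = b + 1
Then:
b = -1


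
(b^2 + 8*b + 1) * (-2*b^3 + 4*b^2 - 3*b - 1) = -2*b^5 - 12*b^4 + 27*b^3 - 21*b^2 - 11*b - 1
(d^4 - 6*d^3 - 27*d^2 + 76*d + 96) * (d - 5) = d^5 - 11*d^4 + 3*d^3 + 211*d^2 - 284*d - 480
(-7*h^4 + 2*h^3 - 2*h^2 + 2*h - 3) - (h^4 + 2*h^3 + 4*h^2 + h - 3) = -8*h^4 - 6*h^2 + h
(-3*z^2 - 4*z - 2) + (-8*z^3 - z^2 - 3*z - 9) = -8*z^3 - 4*z^2 - 7*z - 11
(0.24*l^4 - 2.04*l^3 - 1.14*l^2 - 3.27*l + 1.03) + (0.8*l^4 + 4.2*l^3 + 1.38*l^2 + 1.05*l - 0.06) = 1.04*l^4 + 2.16*l^3 + 0.24*l^2 - 2.22*l + 0.97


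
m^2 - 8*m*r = m*(m - 8*r)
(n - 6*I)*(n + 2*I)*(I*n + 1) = I*n^3 + 5*n^2 + 8*I*n + 12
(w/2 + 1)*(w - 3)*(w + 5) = w^3/2 + 2*w^2 - 11*w/2 - 15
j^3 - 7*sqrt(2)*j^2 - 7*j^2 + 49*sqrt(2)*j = j*(j - 7)*(j - 7*sqrt(2))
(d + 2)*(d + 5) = d^2 + 7*d + 10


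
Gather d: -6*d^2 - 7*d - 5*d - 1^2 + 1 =-6*d^2 - 12*d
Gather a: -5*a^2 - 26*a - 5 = -5*a^2 - 26*a - 5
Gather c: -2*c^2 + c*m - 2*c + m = -2*c^2 + c*(m - 2) + m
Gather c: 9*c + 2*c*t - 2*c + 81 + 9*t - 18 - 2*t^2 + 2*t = c*(2*t + 7) - 2*t^2 + 11*t + 63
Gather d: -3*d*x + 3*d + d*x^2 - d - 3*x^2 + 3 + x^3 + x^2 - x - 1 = d*(x^2 - 3*x + 2) + x^3 - 2*x^2 - x + 2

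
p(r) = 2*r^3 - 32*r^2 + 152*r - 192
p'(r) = 6*r^2 - 64*r + 152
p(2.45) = 17.73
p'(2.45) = 31.22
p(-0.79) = -333.04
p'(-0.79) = 206.30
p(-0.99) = -375.78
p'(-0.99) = 221.24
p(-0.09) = -205.94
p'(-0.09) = 157.81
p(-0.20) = -223.70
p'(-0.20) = 165.04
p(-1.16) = -414.50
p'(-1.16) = 234.31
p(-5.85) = -2576.72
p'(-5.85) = 731.74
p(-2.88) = -942.96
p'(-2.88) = 386.09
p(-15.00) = -16422.00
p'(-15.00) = 2462.00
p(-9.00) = -5610.00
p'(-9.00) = 1214.00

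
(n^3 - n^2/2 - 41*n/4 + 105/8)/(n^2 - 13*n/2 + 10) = (n^2 + 2*n - 21/4)/(n - 4)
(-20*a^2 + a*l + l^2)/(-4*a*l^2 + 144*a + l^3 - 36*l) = (5*a + l)/(l^2 - 36)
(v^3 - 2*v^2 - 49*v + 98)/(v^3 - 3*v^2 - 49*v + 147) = (v - 2)/(v - 3)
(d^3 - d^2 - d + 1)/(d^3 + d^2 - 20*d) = (d^3 - d^2 - d + 1)/(d*(d^2 + d - 20))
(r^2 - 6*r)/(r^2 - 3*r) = (r - 6)/(r - 3)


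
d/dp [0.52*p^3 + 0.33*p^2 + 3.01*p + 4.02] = 1.56*p^2 + 0.66*p + 3.01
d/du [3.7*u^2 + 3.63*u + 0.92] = 7.4*u + 3.63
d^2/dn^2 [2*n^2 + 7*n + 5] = 4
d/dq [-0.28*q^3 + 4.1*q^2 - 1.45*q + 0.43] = -0.84*q^2 + 8.2*q - 1.45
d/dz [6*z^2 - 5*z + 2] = 12*z - 5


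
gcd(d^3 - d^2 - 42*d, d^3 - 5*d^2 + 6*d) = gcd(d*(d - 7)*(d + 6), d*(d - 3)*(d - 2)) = d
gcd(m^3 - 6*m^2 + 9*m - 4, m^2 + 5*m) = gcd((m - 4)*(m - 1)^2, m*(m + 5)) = 1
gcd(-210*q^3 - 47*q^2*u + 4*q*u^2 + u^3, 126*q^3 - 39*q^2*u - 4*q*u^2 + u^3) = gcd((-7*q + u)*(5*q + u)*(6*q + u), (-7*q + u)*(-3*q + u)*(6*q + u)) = 42*q^2 + q*u - u^2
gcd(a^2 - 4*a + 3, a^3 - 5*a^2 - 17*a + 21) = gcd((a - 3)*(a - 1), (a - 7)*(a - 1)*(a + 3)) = a - 1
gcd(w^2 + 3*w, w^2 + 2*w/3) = w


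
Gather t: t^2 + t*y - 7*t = t^2 + t*(y - 7)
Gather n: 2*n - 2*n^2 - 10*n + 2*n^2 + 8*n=0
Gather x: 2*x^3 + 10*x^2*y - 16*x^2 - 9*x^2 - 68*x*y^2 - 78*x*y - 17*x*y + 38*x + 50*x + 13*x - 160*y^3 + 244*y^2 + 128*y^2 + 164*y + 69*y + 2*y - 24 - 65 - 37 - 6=2*x^3 + x^2*(10*y - 25) + x*(-68*y^2 - 95*y + 101) - 160*y^3 + 372*y^2 + 235*y - 132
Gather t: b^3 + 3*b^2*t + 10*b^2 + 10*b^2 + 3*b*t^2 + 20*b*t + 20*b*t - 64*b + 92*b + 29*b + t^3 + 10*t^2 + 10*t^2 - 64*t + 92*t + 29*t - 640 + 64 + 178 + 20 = b^3 + 20*b^2 + 57*b + t^3 + t^2*(3*b + 20) + t*(3*b^2 + 40*b + 57) - 378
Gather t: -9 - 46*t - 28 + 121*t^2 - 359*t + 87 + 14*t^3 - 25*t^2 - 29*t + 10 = 14*t^3 + 96*t^2 - 434*t + 60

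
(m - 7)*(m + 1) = m^2 - 6*m - 7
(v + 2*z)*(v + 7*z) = v^2 + 9*v*z + 14*z^2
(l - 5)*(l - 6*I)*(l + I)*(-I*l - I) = -I*l^4 - 5*l^3 + 4*I*l^3 + 20*l^2 - I*l^2 + 25*l + 24*I*l + 30*I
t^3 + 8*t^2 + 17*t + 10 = (t + 1)*(t + 2)*(t + 5)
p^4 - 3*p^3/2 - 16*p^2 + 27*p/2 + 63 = (p - 7/2)*(p - 3)*(p + 2)*(p + 3)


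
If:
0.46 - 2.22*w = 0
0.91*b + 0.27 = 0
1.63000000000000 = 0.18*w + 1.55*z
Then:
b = -0.30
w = 0.21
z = 1.03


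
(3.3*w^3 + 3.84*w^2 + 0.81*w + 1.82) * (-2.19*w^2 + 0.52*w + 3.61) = -7.227*w^5 - 6.6936*w^4 + 12.1359*w^3 + 10.2978*w^2 + 3.8705*w + 6.5702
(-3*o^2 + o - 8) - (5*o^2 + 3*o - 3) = -8*o^2 - 2*o - 5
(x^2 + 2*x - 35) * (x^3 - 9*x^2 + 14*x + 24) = x^5 - 7*x^4 - 39*x^3 + 367*x^2 - 442*x - 840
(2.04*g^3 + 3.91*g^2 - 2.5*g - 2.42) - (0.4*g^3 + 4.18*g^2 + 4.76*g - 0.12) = 1.64*g^3 - 0.27*g^2 - 7.26*g - 2.3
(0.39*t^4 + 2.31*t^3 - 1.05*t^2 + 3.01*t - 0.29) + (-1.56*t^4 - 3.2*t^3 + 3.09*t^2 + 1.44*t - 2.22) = -1.17*t^4 - 0.89*t^3 + 2.04*t^2 + 4.45*t - 2.51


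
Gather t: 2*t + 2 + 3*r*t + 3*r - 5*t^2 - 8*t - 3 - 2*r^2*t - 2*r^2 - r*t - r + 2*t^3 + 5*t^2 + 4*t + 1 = -2*r^2 + 2*r + 2*t^3 + t*(-2*r^2 + 2*r - 2)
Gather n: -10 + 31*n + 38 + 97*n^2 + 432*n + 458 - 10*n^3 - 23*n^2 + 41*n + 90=-10*n^3 + 74*n^2 + 504*n + 576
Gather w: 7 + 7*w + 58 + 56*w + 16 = 63*w + 81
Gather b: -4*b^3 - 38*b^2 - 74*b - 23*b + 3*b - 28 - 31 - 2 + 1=-4*b^3 - 38*b^2 - 94*b - 60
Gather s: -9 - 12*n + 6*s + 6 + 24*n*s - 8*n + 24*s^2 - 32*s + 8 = -20*n + 24*s^2 + s*(24*n - 26) + 5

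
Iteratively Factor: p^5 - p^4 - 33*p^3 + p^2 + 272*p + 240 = (p + 4)*(p^4 - 5*p^3 - 13*p^2 + 53*p + 60) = (p + 1)*(p + 4)*(p^3 - 6*p^2 - 7*p + 60) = (p - 5)*(p + 1)*(p + 4)*(p^2 - p - 12) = (p - 5)*(p - 4)*(p + 1)*(p + 4)*(p + 3)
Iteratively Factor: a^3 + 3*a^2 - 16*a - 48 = (a + 4)*(a^2 - a - 12) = (a - 4)*(a + 4)*(a + 3)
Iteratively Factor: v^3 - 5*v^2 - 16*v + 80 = (v + 4)*(v^2 - 9*v + 20) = (v - 4)*(v + 4)*(v - 5)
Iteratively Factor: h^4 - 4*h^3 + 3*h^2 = (h)*(h^3 - 4*h^2 + 3*h) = h*(h - 3)*(h^2 - h) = h^2*(h - 3)*(h - 1)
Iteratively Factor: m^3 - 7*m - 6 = (m + 2)*(m^2 - 2*m - 3) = (m + 1)*(m + 2)*(m - 3)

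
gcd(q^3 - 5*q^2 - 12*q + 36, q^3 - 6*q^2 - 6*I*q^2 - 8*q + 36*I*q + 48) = q - 6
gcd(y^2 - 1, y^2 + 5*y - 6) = y - 1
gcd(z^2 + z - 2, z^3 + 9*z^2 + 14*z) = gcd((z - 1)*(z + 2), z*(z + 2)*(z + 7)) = z + 2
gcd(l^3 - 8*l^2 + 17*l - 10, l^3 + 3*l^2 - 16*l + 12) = l^2 - 3*l + 2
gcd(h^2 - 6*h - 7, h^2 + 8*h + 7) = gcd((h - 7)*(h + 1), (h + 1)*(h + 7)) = h + 1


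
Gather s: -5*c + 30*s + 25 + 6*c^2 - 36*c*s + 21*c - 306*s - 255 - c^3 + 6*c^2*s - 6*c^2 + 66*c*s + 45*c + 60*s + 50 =-c^3 + 61*c + s*(6*c^2 + 30*c - 216) - 180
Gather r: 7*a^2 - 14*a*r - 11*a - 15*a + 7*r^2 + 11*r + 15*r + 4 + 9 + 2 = 7*a^2 - 26*a + 7*r^2 + r*(26 - 14*a) + 15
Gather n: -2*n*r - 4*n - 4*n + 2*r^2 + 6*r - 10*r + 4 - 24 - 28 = n*(-2*r - 8) + 2*r^2 - 4*r - 48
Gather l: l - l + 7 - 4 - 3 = 0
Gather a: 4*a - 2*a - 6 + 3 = 2*a - 3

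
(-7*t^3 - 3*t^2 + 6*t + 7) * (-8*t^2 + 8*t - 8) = 56*t^5 - 32*t^4 - 16*t^3 + 16*t^2 + 8*t - 56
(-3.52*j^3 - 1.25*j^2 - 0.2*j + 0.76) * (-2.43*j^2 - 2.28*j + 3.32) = 8.5536*j^5 + 11.0631*j^4 - 8.3504*j^3 - 5.5408*j^2 - 2.3968*j + 2.5232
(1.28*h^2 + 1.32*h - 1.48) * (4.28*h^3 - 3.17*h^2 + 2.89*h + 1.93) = 5.4784*h^5 + 1.592*h^4 - 6.8196*h^3 + 10.9768*h^2 - 1.7296*h - 2.8564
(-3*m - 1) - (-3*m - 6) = 5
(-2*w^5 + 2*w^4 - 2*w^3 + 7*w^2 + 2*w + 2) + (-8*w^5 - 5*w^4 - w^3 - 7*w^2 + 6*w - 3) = -10*w^5 - 3*w^4 - 3*w^3 + 8*w - 1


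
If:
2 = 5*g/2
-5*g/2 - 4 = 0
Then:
No Solution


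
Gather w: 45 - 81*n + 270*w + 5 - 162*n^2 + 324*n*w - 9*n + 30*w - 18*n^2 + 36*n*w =-180*n^2 - 90*n + w*(360*n + 300) + 50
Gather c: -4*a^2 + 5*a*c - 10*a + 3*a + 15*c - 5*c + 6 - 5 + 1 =-4*a^2 - 7*a + c*(5*a + 10) + 2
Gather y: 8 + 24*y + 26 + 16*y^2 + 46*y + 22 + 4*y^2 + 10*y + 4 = 20*y^2 + 80*y + 60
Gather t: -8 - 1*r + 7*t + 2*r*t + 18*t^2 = -r + 18*t^2 + t*(2*r + 7) - 8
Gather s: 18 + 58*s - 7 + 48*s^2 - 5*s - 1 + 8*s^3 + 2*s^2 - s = 8*s^3 + 50*s^2 + 52*s + 10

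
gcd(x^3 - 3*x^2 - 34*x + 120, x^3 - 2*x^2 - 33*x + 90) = x^2 + x - 30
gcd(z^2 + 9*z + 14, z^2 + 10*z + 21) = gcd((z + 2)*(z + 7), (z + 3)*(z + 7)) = z + 7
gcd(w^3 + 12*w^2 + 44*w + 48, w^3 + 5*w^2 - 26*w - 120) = w^2 + 10*w + 24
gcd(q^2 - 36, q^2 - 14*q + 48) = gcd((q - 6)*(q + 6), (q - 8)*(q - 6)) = q - 6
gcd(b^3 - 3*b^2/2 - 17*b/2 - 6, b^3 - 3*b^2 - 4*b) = b^2 - 3*b - 4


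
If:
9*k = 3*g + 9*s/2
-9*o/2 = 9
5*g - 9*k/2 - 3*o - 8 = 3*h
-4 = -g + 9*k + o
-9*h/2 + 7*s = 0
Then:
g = -58/355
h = -616/1065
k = -256/1065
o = -2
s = -132/355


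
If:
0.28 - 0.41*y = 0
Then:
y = 0.68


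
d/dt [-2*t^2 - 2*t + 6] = -4*t - 2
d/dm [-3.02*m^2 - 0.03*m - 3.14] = -6.04*m - 0.03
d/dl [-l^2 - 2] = -2*l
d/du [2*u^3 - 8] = 6*u^2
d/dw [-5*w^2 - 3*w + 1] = -10*w - 3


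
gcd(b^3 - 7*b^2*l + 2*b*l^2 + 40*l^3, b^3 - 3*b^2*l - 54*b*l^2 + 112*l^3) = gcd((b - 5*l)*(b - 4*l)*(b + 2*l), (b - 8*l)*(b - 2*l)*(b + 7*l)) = 1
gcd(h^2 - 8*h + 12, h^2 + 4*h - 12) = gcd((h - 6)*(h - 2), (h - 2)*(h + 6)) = h - 2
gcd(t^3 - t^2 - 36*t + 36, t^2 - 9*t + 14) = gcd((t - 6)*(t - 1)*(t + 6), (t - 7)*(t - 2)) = 1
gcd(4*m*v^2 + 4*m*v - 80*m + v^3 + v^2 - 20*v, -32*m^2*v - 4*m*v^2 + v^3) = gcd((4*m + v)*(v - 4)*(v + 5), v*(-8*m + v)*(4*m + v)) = 4*m + v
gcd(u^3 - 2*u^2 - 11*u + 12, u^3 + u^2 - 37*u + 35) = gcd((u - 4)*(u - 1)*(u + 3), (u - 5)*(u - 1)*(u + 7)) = u - 1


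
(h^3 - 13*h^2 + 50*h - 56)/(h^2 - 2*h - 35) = (h^2 - 6*h + 8)/(h + 5)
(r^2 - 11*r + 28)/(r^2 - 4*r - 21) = (r - 4)/(r + 3)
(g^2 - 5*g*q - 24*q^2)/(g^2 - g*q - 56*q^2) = (g + 3*q)/(g + 7*q)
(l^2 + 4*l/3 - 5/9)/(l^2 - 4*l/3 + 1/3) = (l + 5/3)/(l - 1)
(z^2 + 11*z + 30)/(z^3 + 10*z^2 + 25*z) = (z + 6)/(z*(z + 5))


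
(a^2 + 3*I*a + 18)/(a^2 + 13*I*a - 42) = (a - 3*I)/(a + 7*I)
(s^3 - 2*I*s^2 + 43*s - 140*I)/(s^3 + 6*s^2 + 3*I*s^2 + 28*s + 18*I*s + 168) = (s - 5*I)/(s + 6)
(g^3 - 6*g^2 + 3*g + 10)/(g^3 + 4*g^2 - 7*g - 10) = (g - 5)/(g + 5)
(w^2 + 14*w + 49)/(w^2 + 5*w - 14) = (w + 7)/(w - 2)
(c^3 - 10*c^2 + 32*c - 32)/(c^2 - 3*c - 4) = (c^2 - 6*c + 8)/(c + 1)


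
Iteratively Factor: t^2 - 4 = (t + 2)*(t - 2)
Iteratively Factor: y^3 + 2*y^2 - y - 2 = (y + 2)*(y^2 - 1) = (y + 1)*(y + 2)*(y - 1)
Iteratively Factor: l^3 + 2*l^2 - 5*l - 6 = (l + 1)*(l^2 + l - 6) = (l + 1)*(l + 3)*(l - 2)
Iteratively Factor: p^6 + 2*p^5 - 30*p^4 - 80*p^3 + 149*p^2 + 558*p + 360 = (p + 4)*(p^5 - 2*p^4 - 22*p^3 + 8*p^2 + 117*p + 90) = (p - 3)*(p + 4)*(p^4 + p^3 - 19*p^2 - 49*p - 30) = (p - 3)*(p + 2)*(p + 4)*(p^3 - p^2 - 17*p - 15) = (p - 3)*(p + 2)*(p + 3)*(p + 4)*(p^2 - 4*p - 5) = (p - 5)*(p - 3)*(p + 2)*(p + 3)*(p + 4)*(p + 1)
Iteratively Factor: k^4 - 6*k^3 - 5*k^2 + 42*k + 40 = (k + 1)*(k^3 - 7*k^2 + 2*k + 40) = (k - 5)*(k + 1)*(k^2 - 2*k - 8) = (k - 5)*(k - 4)*(k + 1)*(k + 2)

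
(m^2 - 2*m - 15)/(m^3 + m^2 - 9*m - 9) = (m - 5)/(m^2 - 2*m - 3)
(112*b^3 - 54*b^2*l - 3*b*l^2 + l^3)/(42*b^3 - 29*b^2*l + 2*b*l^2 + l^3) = (8*b - l)/(3*b - l)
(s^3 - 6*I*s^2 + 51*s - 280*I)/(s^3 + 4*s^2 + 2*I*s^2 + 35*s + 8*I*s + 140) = (s - 8*I)/(s + 4)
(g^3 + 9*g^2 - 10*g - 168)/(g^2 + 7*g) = g + 2 - 24/g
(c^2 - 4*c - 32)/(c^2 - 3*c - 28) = (c - 8)/(c - 7)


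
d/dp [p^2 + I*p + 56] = 2*p + I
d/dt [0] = 0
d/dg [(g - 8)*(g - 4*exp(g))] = g - (g - 8)*(4*exp(g) - 1) - 4*exp(g)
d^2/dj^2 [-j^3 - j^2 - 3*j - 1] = -6*j - 2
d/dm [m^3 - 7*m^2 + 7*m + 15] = 3*m^2 - 14*m + 7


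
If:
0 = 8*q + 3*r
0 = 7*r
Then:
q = 0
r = 0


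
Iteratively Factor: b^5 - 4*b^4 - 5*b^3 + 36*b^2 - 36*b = (b - 3)*(b^4 - b^3 - 8*b^2 + 12*b) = (b - 3)*(b - 2)*(b^3 + b^2 - 6*b) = b*(b - 3)*(b - 2)*(b^2 + b - 6) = b*(b - 3)*(b - 2)^2*(b + 3)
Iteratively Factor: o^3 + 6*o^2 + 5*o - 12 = (o - 1)*(o^2 + 7*o + 12) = (o - 1)*(o + 4)*(o + 3)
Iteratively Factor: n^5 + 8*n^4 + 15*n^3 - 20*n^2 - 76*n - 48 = (n + 1)*(n^4 + 7*n^3 + 8*n^2 - 28*n - 48) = (n - 2)*(n + 1)*(n^3 + 9*n^2 + 26*n + 24) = (n - 2)*(n + 1)*(n + 2)*(n^2 + 7*n + 12) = (n - 2)*(n + 1)*(n + 2)*(n + 4)*(n + 3)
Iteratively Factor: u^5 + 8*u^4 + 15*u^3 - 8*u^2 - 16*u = (u + 4)*(u^4 + 4*u^3 - u^2 - 4*u) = (u - 1)*(u + 4)*(u^3 + 5*u^2 + 4*u) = u*(u - 1)*(u + 4)*(u^2 + 5*u + 4) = u*(u - 1)*(u + 4)^2*(u + 1)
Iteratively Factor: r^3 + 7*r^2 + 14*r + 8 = (r + 4)*(r^2 + 3*r + 2) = (r + 2)*(r + 4)*(r + 1)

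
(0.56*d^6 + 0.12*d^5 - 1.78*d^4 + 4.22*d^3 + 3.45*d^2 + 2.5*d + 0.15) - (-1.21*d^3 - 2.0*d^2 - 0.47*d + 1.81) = 0.56*d^6 + 0.12*d^5 - 1.78*d^4 + 5.43*d^3 + 5.45*d^2 + 2.97*d - 1.66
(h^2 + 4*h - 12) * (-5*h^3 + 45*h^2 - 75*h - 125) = -5*h^5 + 25*h^4 + 165*h^3 - 965*h^2 + 400*h + 1500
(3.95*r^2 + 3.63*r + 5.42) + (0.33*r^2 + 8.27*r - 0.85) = 4.28*r^2 + 11.9*r + 4.57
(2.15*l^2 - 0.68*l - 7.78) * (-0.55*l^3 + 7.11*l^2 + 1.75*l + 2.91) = -1.1825*l^5 + 15.6605*l^4 + 3.2067*l^3 - 50.2493*l^2 - 15.5938*l - 22.6398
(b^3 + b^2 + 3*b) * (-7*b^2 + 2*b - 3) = -7*b^5 - 5*b^4 - 22*b^3 + 3*b^2 - 9*b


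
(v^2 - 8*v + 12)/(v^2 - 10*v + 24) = (v - 2)/(v - 4)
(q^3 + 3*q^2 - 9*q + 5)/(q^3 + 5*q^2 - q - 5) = (q - 1)/(q + 1)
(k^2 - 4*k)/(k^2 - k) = (k - 4)/(k - 1)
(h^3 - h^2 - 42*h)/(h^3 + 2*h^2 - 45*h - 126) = h/(h + 3)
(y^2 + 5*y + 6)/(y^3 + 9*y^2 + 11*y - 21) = (y + 2)/(y^2 + 6*y - 7)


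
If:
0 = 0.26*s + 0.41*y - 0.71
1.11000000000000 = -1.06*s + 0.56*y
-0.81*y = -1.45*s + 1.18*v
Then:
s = -0.10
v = -1.35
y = 1.79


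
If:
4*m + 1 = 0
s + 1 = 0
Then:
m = -1/4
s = -1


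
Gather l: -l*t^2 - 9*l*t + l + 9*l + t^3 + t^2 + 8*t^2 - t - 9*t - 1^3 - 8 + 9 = l*(-t^2 - 9*t + 10) + t^3 + 9*t^2 - 10*t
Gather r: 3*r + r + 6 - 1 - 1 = 4*r + 4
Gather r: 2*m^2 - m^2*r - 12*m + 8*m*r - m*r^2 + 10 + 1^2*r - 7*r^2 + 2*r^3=2*m^2 - 12*m + 2*r^3 + r^2*(-m - 7) + r*(-m^2 + 8*m + 1) + 10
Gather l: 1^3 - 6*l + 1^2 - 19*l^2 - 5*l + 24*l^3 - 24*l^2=24*l^3 - 43*l^2 - 11*l + 2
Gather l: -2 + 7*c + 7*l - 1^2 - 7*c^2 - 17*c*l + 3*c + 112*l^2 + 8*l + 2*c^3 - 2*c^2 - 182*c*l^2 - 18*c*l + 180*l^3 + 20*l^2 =2*c^3 - 9*c^2 + 10*c + 180*l^3 + l^2*(132 - 182*c) + l*(15 - 35*c) - 3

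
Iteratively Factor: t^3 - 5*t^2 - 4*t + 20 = (t - 2)*(t^2 - 3*t - 10) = (t - 5)*(t - 2)*(t + 2)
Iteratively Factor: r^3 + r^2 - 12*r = (r)*(r^2 + r - 12) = r*(r - 3)*(r + 4)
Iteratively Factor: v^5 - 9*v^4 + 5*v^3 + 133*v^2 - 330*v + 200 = (v - 5)*(v^4 - 4*v^3 - 15*v^2 + 58*v - 40) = (v - 5)*(v + 4)*(v^3 - 8*v^2 + 17*v - 10) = (v - 5)*(v - 1)*(v + 4)*(v^2 - 7*v + 10) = (v - 5)^2*(v - 1)*(v + 4)*(v - 2)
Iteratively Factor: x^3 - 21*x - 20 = (x + 4)*(x^2 - 4*x - 5) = (x + 1)*(x + 4)*(x - 5)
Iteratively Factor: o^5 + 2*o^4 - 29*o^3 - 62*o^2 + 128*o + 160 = (o - 2)*(o^4 + 4*o^3 - 21*o^2 - 104*o - 80) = (o - 5)*(o - 2)*(o^3 + 9*o^2 + 24*o + 16) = (o - 5)*(o - 2)*(o + 4)*(o^2 + 5*o + 4) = (o - 5)*(o - 2)*(o + 4)^2*(o + 1)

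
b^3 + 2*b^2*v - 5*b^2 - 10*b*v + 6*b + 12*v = (b - 3)*(b - 2)*(b + 2*v)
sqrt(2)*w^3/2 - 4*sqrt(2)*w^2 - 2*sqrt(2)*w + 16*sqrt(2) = (w - 8)*(w - 2)*(sqrt(2)*w/2 + sqrt(2))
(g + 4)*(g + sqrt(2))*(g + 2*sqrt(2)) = g^3 + 4*g^2 + 3*sqrt(2)*g^2 + 4*g + 12*sqrt(2)*g + 16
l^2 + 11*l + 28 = (l + 4)*(l + 7)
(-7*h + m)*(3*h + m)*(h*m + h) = -21*h^3*m - 21*h^3 - 4*h^2*m^2 - 4*h^2*m + h*m^3 + h*m^2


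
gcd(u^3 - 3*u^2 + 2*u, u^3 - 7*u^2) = u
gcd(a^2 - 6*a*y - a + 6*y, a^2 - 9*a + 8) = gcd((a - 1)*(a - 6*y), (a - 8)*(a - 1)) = a - 1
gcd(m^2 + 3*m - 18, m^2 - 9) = m - 3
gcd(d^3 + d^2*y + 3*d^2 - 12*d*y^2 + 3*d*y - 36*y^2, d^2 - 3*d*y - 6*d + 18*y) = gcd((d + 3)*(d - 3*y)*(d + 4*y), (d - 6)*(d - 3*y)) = -d + 3*y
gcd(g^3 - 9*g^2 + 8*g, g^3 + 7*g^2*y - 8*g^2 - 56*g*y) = g^2 - 8*g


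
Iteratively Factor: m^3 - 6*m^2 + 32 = (m - 4)*(m^2 - 2*m - 8) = (m - 4)^2*(m + 2)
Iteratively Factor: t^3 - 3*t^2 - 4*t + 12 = (t + 2)*(t^2 - 5*t + 6) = (t - 2)*(t + 2)*(t - 3)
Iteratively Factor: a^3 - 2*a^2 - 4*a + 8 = (a - 2)*(a^2 - 4) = (a - 2)*(a + 2)*(a - 2)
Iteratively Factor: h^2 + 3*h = (h + 3)*(h)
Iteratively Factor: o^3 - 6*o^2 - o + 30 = (o + 2)*(o^2 - 8*o + 15) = (o - 5)*(o + 2)*(o - 3)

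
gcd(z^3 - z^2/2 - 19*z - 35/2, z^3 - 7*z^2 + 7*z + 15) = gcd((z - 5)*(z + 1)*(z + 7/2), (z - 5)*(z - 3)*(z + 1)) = z^2 - 4*z - 5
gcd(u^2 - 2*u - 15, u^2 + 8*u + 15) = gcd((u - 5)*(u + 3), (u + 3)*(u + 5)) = u + 3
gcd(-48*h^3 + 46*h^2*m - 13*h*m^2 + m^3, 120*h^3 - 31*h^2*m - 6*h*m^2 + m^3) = 24*h^2 - 11*h*m + m^2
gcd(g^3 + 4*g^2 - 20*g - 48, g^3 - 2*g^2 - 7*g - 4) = g - 4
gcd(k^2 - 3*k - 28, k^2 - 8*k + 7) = k - 7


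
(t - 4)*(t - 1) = t^2 - 5*t + 4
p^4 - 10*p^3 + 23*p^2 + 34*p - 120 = (p - 5)*(p - 4)*(p - 3)*(p + 2)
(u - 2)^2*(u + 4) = u^3 - 12*u + 16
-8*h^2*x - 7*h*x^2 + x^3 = x*(-8*h + x)*(h + x)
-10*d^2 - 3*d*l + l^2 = (-5*d + l)*(2*d + l)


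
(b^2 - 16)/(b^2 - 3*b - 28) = (b - 4)/(b - 7)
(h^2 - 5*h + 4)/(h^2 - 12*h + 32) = (h - 1)/(h - 8)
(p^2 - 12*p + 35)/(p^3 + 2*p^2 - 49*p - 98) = (p - 5)/(p^2 + 9*p + 14)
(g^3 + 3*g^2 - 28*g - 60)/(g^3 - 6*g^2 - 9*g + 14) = (g^2 + g - 30)/(g^2 - 8*g + 7)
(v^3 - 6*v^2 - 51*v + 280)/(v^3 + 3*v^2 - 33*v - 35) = (v - 8)/(v + 1)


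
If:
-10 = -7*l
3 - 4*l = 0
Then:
No Solution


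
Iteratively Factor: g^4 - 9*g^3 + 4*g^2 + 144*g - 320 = (g + 4)*(g^3 - 13*g^2 + 56*g - 80) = (g - 5)*(g + 4)*(g^2 - 8*g + 16) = (g - 5)*(g - 4)*(g + 4)*(g - 4)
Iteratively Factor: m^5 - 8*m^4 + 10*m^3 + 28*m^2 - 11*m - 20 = (m + 1)*(m^4 - 9*m^3 + 19*m^2 + 9*m - 20) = (m - 1)*(m + 1)*(m^3 - 8*m^2 + 11*m + 20) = (m - 4)*(m - 1)*(m + 1)*(m^2 - 4*m - 5) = (m - 4)*(m - 1)*(m + 1)^2*(m - 5)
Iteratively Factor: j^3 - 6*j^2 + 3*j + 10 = (j - 5)*(j^2 - j - 2) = (j - 5)*(j - 2)*(j + 1)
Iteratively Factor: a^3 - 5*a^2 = (a)*(a^2 - 5*a) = a^2*(a - 5)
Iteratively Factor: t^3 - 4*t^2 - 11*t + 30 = (t - 2)*(t^2 - 2*t - 15) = (t - 2)*(t + 3)*(t - 5)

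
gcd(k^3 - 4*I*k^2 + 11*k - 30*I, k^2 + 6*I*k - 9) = k + 3*I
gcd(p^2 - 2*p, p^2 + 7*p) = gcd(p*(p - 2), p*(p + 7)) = p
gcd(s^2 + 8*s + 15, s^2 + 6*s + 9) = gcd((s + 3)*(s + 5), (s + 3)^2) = s + 3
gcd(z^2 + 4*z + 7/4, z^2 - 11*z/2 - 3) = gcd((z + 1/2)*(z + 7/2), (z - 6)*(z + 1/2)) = z + 1/2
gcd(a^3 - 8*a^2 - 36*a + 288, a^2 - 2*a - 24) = a - 6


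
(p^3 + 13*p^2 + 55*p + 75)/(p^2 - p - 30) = (p^2 + 8*p + 15)/(p - 6)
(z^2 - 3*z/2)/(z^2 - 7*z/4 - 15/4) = 2*z*(3 - 2*z)/(-4*z^2 + 7*z + 15)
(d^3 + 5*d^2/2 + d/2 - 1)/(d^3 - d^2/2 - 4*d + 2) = (d + 1)/(d - 2)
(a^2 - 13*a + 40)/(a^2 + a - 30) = (a - 8)/(a + 6)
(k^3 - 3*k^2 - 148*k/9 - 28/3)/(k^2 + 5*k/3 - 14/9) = (3*k^2 - 16*k - 12)/(3*k - 2)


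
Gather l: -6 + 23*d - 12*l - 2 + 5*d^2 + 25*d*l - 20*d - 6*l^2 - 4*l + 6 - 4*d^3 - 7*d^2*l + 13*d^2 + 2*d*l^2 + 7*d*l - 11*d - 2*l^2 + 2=-4*d^3 + 18*d^2 - 8*d + l^2*(2*d - 8) + l*(-7*d^2 + 32*d - 16)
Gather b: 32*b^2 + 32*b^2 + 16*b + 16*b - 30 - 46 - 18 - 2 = 64*b^2 + 32*b - 96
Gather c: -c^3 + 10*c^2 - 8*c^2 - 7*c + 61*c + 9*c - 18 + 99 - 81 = -c^3 + 2*c^2 + 63*c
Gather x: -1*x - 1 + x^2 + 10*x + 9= x^2 + 9*x + 8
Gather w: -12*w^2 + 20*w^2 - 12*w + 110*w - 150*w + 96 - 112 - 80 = 8*w^2 - 52*w - 96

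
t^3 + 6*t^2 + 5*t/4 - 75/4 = (t - 3/2)*(t + 5/2)*(t + 5)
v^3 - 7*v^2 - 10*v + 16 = (v - 8)*(v - 1)*(v + 2)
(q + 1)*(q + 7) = q^2 + 8*q + 7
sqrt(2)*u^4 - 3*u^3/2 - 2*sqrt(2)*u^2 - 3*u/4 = u*(u - 3*sqrt(2)/2)*(u + sqrt(2)/2)*(sqrt(2)*u + 1/2)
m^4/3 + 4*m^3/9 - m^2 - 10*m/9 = m*(m/3 + 1/3)*(m - 5/3)*(m + 2)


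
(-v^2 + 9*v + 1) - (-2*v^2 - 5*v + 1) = v^2 + 14*v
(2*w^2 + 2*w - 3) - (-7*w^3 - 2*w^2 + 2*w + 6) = 7*w^3 + 4*w^2 - 9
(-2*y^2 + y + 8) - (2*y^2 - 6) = -4*y^2 + y + 14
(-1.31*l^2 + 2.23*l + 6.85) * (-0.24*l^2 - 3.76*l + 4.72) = 0.3144*l^4 + 4.3904*l^3 - 16.212*l^2 - 15.2304*l + 32.332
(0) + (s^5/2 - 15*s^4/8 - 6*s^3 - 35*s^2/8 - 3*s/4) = s^5/2 - 15*s^4/8 - 6*s^3 - 35*s^2/8 - 3*s/4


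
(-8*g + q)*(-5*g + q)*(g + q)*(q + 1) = 40*g^3*q + 40*g^3 + 27*g^2*q^2 + 27*g^2*q - 12*g*q^3 - 12*g*q^2 + q^4 + q^3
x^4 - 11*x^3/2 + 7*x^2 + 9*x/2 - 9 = (x - 3)*(x - 2)*(x - 3/2)*(x + 1)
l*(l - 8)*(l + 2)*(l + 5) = l^4 - l^3 - 46*l^2 - 80*l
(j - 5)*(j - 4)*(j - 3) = j^3 - 12*j^2 + 47*j - 60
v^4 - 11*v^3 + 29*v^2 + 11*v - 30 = (v - 6)*(v - 5)*(v - 1)*(v + 1)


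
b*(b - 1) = b^2 - b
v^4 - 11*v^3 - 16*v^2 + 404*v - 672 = (v - 8)*(v - 7)*(v - 2)*(v + 6)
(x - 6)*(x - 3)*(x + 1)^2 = x^4 - 7*x^3 + x^2 + 27*x + 18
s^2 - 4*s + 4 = (s - 2)^2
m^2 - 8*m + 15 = (m - 5)*(m - 3)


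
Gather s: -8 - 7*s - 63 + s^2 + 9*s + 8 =s^2 + 2*s - 63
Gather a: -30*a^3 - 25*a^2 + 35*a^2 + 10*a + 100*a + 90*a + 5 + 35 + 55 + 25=-30*a^3 + 10*a^2 + 200*a + 120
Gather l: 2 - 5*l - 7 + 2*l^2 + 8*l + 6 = 2*l^2 + 3*l + 1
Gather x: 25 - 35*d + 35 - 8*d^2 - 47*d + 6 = -8*d^2 - 82*d + 66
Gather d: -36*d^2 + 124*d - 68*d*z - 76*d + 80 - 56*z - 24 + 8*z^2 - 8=-36*d^2 + d*(48 - 68*z) + 8*z^2 - 56*z + 48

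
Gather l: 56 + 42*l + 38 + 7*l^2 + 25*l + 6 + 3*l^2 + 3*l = 10*l^2 + 70*l + 100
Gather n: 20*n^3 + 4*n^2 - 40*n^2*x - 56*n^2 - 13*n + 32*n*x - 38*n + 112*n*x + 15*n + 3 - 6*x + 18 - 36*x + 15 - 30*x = 20*n^3 + n^2*(-40*x - 52) + n*(144*x - 36) - 72*x + 36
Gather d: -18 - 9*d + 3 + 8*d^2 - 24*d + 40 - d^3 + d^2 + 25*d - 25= -d^3 + 9*d^2 - 8*d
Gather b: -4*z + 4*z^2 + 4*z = 4*z^2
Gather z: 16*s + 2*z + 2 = 16*s + 2*z + 2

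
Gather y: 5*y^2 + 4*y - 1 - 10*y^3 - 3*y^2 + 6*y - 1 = -10*y^3 + 2*y^2 + 10*y - 2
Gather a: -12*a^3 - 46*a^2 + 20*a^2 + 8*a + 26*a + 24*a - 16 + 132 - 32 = -12*a^3 - 26*a^2 + 58*a + 84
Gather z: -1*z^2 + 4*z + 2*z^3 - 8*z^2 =2*z^3 - 9*z^2 + 4*z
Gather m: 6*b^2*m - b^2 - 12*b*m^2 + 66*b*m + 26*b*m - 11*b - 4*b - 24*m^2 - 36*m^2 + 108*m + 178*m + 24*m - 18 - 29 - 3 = -b^2 - 15*b + m^2*(-12*b - 60) + m*(6*b^2 + 92*b + 310) - 50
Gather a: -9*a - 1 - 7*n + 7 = -9*a - 7*n + 6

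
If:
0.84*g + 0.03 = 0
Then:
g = -0.04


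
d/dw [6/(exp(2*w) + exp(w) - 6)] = (-12*exp(w) - 6)*exp(w)/(exp(2*w) + exp(w) - 6)^2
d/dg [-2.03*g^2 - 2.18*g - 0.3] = -4.06*g - 2.18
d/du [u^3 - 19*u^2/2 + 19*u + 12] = 3*u^2 - 19*u + 19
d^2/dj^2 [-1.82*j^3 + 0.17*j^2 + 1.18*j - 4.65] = 0.34 - 10.92*j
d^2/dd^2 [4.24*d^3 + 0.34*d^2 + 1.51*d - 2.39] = 25.44*d + 0.68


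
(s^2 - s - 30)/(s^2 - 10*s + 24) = (s + 5)/(s - 4)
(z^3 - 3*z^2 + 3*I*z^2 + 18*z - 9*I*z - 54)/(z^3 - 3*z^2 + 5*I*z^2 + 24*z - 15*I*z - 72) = (z + 6*I)/(z + 8*I)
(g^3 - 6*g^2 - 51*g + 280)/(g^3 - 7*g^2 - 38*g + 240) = (g + 7)/(g + 6)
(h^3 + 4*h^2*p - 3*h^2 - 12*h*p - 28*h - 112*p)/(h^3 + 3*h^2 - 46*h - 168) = (h + 4*p)/(h + 6)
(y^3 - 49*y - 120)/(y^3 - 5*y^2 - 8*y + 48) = (y^2 - 3*y - 40)/(y^2 - 8*y + 16)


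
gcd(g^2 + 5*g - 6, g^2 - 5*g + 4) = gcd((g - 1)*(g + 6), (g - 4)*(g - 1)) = g - 1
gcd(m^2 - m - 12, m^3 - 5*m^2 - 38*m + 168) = m - 4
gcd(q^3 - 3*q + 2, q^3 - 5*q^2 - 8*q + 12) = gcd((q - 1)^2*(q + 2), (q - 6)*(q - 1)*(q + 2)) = q^2 + q - 2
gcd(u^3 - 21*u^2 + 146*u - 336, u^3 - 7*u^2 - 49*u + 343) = u - 7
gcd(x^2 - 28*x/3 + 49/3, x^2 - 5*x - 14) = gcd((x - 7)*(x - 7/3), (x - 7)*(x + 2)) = x - 7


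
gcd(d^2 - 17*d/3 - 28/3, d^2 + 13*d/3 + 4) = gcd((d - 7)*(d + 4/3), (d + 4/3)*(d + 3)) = d + 4/3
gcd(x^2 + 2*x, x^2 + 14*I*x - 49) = 1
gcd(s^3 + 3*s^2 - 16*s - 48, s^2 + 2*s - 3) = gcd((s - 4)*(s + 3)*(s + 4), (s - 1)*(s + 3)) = s + 3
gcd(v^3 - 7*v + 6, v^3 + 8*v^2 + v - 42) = v^2 + v - 6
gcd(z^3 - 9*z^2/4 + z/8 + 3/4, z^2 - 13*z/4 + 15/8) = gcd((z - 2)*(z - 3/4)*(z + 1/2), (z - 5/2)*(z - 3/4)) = z - 3/4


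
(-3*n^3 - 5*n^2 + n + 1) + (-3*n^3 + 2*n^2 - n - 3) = -6*n^3 - 3*n^2 - 2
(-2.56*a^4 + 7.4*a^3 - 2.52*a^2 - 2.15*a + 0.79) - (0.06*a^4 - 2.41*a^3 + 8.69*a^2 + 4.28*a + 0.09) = -2.62*a^4 + 9.81*a^3 - 11.21*a^2 - 6.43*a + 0.7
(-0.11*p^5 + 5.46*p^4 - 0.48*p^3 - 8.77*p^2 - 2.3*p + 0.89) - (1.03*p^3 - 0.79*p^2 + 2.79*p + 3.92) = -0.11*p^5 + 5.46*p^4 - 1.51*p^3 - 7.98*p^2 - 5.09*p - 3.03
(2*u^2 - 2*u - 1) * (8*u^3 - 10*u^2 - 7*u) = 16*u^5 - 36*u^4 - 2*u^3 + 24*u^2 + 7*u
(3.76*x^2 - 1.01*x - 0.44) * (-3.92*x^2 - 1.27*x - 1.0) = -14.7392*x^4 - 0.816*x^3 - 0.7525*x^2 + 1.5688*x + 0.44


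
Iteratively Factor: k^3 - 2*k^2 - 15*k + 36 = (k - 3)*(k^2 + k - 12) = (k - 3)*(k + 4)*(k - 3)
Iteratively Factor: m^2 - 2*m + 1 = (m - 1)*(m - 1)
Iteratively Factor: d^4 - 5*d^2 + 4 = (d - 2)*(d^3 + 2*d^2 - d - 2) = (d - 2)*(d + 2)*(d^2 - 1) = (d - 2)*(d + 1)*(d + 2)*(d - 1)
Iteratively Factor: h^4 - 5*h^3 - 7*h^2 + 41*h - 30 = (h - 1)*(h^3 - 4*h^2 - 11*h + 30) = (h - 5)*(h - 1)*(h^2 + h - 6) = (h - 5)*(h - 2)*(h - 1)*(h + 3)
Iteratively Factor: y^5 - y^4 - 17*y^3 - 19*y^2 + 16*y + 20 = (y + 2)*(y^4 - 3*y^3 - 11*y^2 + 3*y + 10) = (y + 2)^2*(y^3 - 5*y^2 - y + 5) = (y - 5)*(y + 2)^2*(y^2 - 1) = (y - 5)*(y - 1)*(y + 2)^2*(y + 1)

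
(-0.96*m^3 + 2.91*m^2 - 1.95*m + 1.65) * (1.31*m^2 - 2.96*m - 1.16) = -1.2576*m^5 + 6.6537*m^4 - 10.0545*m^3 + 4.5579*m^2 - 2.622*m - 1.914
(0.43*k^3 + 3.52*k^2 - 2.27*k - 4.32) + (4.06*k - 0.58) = 0.43*k^3 + 3.52*k^2 + 1.79*k - 4.9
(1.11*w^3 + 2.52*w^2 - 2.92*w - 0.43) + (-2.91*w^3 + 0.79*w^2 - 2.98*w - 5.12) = -1.8*w^3 + 3.31*w^2 - 5.9*w - 5.55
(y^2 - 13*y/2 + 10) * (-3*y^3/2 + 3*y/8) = -3*y^5/2 + 39*y^4/4 - 117*y^3/8 - 39*y^2/16 + 15*y/4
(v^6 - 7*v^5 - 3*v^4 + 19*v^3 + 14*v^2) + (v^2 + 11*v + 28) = v^6 - 7*v^5 - 3*v^4 + 19*v^3 + 15*v^2 + 11*v + 28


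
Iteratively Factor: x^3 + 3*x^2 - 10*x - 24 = (x + 4)*(x^2 - x - 6) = (x + 2)*(x + 4)*(x - 3)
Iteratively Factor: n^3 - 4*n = (n + 2)*(n^2 - 2*n) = (n - 2)*(n + 2)*(n)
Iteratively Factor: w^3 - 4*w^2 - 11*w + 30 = (w - 2)*(w^2 - 2*w - 15) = (w - 2)*(w + 3)*(w - 5)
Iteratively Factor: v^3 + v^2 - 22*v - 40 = (v + 4)*(v^2 - 3*v - 10) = (v + 2)*(v + 4)*(v - 5)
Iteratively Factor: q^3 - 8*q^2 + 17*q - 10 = (q - 1)*(q^2 - 7*q + 10) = (q - 5)*(q - 1)*(q - 2)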